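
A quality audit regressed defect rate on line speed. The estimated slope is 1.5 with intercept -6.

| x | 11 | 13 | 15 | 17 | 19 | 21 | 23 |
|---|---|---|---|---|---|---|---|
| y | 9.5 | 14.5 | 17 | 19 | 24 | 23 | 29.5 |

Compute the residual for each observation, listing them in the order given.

-1, 1, 0.5, -0.5, 1.5, -2.5, 1

x=11: ŷ = -6 + 1.5·11 = 10.5; e = 9.5 − 10.5 = -1
x=13: ŷ = -6 + 1.5·13 = 13.5; e = 14.5 − 13.5 = 1
x=15: ŷ = -6 + 1.5·15 = 16.5; e = 17 − 16.5 = 0.5
x=17: ŷ = -6 + 1.5·17 = 19.5; e = 19 − 19.5 = -0.5
x=19: ŷ = -6 + 1.5·19 = 22.5; e = 24 − 22.5 = 1.5
x=21: ŷ = -6 + 1.5·21 = 25.5; e = 23 − 25.5 = -2.5
x=23: ŷ = -6 + 1.5·23 = 28.5; e = 29.5 − 28.5 = 1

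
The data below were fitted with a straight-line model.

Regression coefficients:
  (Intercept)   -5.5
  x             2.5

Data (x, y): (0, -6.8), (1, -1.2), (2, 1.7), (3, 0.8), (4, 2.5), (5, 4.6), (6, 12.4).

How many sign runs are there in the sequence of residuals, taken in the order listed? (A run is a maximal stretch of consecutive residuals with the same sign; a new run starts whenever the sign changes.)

4 runs

x=0: ŷ = -5.5 + 2.5·0 = -5.5; e = -6.8 − (-5.5) = -1.3
x=1: ŷ = -5.5 + 2.5·1 = -3; e = -1.2 − (-3) = 1.8
x=2: ŷ = -5.5 + 2.5·2 = -0.5; e = 1.7 − (-0.5) = 2.2
x=3: ŷ = -5.5 + 2.5·3 = 2; e = 0.8 − 2 = -1.2
x=4: ŷ = -5.5 + 2.5·4 = 4.5; e = 2.5 − 4.5 = -2
x=5: ŷ = -5.5 + 2.5·5 = 7; e = 4.6 − 7 = -2.4
x=6: ŷ = -5.5 + 2.5·6 = 9.5; e = 12.4 − 9.5 = 2.9
Signs: − + + − − − +
Runs: −×1, +×2, −×3, +×1 → 4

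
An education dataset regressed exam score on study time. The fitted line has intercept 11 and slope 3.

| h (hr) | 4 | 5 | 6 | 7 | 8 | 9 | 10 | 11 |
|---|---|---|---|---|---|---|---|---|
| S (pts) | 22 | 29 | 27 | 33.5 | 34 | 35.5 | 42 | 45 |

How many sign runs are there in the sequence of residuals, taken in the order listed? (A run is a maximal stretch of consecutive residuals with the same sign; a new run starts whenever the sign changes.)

h=4: Ŝ = 11 + 3·4 = 23; r = 22 − 23 = -1
h=5: Ŝ = 11 + 3·5 = 26; r = 29 − 26 = 3
h=6: Ŝ = 11 + 3·6 = 29; r = 27 − 29 = -2
h=7: Ŝ = 11 + 3·7 = 32; r = 33.5 − 32 = 1.5
h=8: Ŝ = 11 + 3·8 = 35; r = 34 − 35 = -1
h=9: Ŝ = 11 + 3·9 = 38; r = 35.5 − 38 = -2.5
h=10: Ŝ = 11 + 3·10 = 41; r = 42 − 41 = 1
h=11: Ŝ = 11 + 3·11 = 44; r = 45 − 44 = 1
Signs: − + − + − − + +
Runs: −×1, +×1, −×1, +×1, −×2, +×2 → 6

6 runs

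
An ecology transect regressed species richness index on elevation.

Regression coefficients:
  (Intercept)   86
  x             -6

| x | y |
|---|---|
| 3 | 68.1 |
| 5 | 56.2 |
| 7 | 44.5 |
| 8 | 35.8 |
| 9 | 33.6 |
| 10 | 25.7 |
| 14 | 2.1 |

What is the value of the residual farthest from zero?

r = -2.2

x=3: ŷ = 86 − 6·3 = 68; r = 68.1 − 68 = 0.1
x=5: ŷ = 86 − 6·5 = 56; r = 56.2 − 56 = 0.2
x=7: ŷ = 86 − 6·7 = 44; r = 44.5 − 44 = 0.5
x=8: ŷ = 86 − 6·8 = 38; r = 35.8 − 38 = -2.2
x=9: ŷ = 86 − 6·9 = 32; r = 33.6 − 32 = 1.6
x=10: ŷ = 86 − 6·10 = 26; r = 25.7 − 26 = -0.3
x=14: ŷ = 86 − 6·14 = 2; r = 2.1 − 2 = 0.1
Largest |r| is 2.2 at x = 8, residual -2.2.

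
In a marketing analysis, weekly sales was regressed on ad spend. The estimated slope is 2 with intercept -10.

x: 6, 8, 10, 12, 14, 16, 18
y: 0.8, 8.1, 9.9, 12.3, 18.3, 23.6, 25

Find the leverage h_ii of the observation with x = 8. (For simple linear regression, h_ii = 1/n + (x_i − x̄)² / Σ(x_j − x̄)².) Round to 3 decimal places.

x̄ = (6 + 8 + 10 + 12 + 14 + 16 + 18)/7 = 12
Σ(x − x̄)² = 36 + 16 + 4 + 0 + 4 + 16 + 36 = 112
h = 1/7 + (-4)²/112 = 0.142857 + 0.142857 = 0.286

h = 0.286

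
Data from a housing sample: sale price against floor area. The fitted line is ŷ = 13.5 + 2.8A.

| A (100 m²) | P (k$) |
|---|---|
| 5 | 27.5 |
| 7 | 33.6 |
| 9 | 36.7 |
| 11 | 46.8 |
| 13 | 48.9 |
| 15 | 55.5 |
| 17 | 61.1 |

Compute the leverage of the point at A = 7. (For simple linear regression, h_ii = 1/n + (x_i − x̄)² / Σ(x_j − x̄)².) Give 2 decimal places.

Ā = (5 + 7 + 9 + 11 + 13 + 15 + 17)/7 = 11
Σ(A − Ā)² = 36 + 16 + 4 + 0 + 4 + 16 + 36 = 112
h = 1/7 + (-4)²/112 = 0.142857 + 0.142857 = 0.29

h = 0.29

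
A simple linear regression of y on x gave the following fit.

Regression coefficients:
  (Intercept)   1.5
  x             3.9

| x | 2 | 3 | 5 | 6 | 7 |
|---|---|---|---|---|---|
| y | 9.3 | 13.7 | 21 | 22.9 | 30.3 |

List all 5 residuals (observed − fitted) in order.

x=2: ŷ = 1.5 + 3.9·2 = 9.3; e = 9.3 − 9.3 = 0
x=3: ŷ = 1.5 + 3.9·3 = 13.2; e = 13.7 − 13.2 = 0.5
x=5: ŷ = 1.5 + 3.9·5 = 21; e = 21 − 21 = 0
x=6: ŷ = 1.5 + 3.9·6 = 24.9; e = 22.9 − 24.9 = -2
x=7: ŷ = 1.5 + 3.9·7 = 28.8; e = 30.3 − 28.8 = 1.5

0, 0.5, 0, -2, 1.5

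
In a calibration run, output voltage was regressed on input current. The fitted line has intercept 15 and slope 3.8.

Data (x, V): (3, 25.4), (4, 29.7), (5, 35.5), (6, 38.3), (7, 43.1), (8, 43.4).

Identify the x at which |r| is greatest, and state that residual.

x = 8, r = -2

x=3: ŷ = 15 + 3.8·3 = 26.4; r = 25.4 − 26.4 = -1
x=4: ŷ = 15 + 3.8·4 = 30.2; r = 29.7 − 30.2 = -0.5
x=5: ŷ = 15 + 3.8·5 = 34; r = 35.5 − 34 = 1.5
x=6: ŷ = 15 + 3.8·6 = 37.8; r = 38.3 − 37.8 = 0.5
x=7: ŷ = 15 + 3.8·7 = 41.6; r = 43.1 − 41.6 = 1.5
x=8: ŷ = 15 + 3.8·8 = 45.4; r = 43.4 − 45.4 = -2
Largest |r| is 2 at x = 8, residual -2.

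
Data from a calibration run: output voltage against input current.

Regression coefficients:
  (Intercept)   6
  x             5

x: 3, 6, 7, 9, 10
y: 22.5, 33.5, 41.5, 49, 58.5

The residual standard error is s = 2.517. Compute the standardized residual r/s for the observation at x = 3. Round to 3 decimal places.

ŷ = 6 + 5·3 = 21
r = 22.5 − 21 = 1.5
r/s = 1.5 / 2.517 = 0.596

0.596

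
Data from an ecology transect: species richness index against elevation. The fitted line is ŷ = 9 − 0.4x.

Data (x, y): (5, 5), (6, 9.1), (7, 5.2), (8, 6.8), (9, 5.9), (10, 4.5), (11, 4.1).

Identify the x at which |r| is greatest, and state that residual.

x = 6, r = 2.5

x=5: ŷ = 9 − 0.4·5 = 7; r = 5 − 7 = -2
x=6: ŷ = 9 − 0.4·6 = 6.6; r = 9.1 − 6.6 = 2.5
x=7: ŷ = 9 − 0.4·7 = 6.2; r = 5.2 − 6.2 = -1
x=8: ŷ = 9 − 0.4·8 = 5.8; r = 6.8 − 5.8 = 1
x=9: ŷ = 9 − 0.4·9 = 5.4; r = 5.9 − 5.4 = 0.5
x=10: ŷ = 9 − 0.4·10 = 5; r = 4.5 − 5 = -0.5
x=11: ŷ = 9 − 0.4·11 = 4.6; r = 4.1 − 4.6 = -0.5
Largest |r| is 2.5 at x = 6, residual 2.5.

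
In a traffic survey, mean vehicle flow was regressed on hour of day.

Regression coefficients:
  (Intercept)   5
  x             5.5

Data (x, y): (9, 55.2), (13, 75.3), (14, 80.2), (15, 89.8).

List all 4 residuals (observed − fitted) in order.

0.7, -1.2, -1.8, 2.3

x=9: ŷ = 5 + 5.5·9 = 54.5; e = 55.2 − 54.5 = 0.7
x=13: ŷ = 5 + 5.5·13 = 76.5; e = 75.3 − 76.5 = -1.2
x=14: ŷ = 5 + 5.5·14 = 82; e = 80.2 − 82 = -1.8
x=15: ŷ = 5 + 5.5·15 = 87.5; e = 89.8 − 87.5 = 2.3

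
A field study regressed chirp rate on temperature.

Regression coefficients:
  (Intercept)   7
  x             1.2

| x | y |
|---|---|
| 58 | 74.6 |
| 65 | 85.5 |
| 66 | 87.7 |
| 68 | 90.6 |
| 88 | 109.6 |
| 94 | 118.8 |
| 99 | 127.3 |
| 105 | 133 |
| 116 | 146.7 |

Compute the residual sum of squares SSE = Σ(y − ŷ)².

x=58: ŷ = 7 + 1.2·58 = 76.6; e = 74.6 − 76.6 = -2
x=65: ŷ = 7 + 1.2·65 = 85; e = 85.5 − 85 = 0.5
x=66: ŷ = 7 + 1.2·66 = 86.2; e = 87.7 − 86.2 = 1.5
x=68: ŷ = 7 + 1.2·68 = 88.6; e = 90.6 − 88.6 = 2
x=88: ŷ = 7 + 1.2·88 = 112.6; e = 109.6 − 112.6 = -3
x=94: ŷ = 7 + 1.2·94 = 119.8; e = 118.8 − 119.8 = -1
x=99: ŷ = 7 + 1.2·99 = 125.8; e = 127.3 − 125.8 = 1.5
x=105: ŷ = 7 + 1.2·105 = 133; e = 133 − 133 = 0
x=116: ŷ = 7 + 1.2·116 = 146.2; e = 146.7 − 146.2 = 0.5
SSE = 4 + 0.25 + 2.25 + 4 + 9 + 1 + 2.25 + 0 + 0.25 = 23

SSE = 23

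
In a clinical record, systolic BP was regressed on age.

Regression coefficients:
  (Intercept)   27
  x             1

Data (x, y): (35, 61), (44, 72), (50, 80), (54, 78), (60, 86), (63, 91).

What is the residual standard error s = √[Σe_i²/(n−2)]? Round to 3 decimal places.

s = 2.345

x=35: ŷ = 27 + 35 = 62; e = 61 − 62 = -1
x=44: ŷ = 27 + 44 = 71; e = 72 − 71 = 1
x=50: ŷ = 27 + 50 = 77; e = 80 − 77 = 3
x=54: ŷ = 27 + 54 = 81; e = 78 − 81 = -3
x=60: ŷ = 27 + 60 = 87; e = 86 − 87 = -1
x=63: ŷ = 27 + 63 = 90; e = 91 − 90 = 1
SSE = 1 + 1 + 9 + 9 + 1 + 1 = 22
s = √(22/4) = √5.5 ≈ 2.345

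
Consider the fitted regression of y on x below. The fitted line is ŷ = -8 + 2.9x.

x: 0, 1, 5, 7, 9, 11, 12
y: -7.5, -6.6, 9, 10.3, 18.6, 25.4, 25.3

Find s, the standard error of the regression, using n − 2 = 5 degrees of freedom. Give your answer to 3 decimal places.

x=0: ŷ = -8 + 2.9·0 = -8; r = -7.5 − (-8) = 0.5
x=1: ŷ = -8 + 2.9·1 = -5.1; r = -6.6 − (-5.1) = -1.5
x=5: ŷ = -8 + 2.9·5 = 6.5; r = 9 − 6.5 = 2.5
x=7: ŷ = -8 + 2.9·7 = 12.3; r = 10.3 − 12.3 = -2
x=9: ŷ = -8 + 2.9·9 = 18.1; r = 18.6 − 18.1 = 0.5
x=11: ŷ = -8 + 2.9·11 = 23.9; r = 25.4 − 23.9 = 1.5
x=12: ŷ = -8 + 2.9·12 = 26.8; r = 25.3 − 26.8 = -1.5
SSE = 0.25 + 2.25 + 6.25 + 4 + 0.25 + 2.25 + 2.25 = 17.5
s = √(17.5/5) = √3.5 ≈ 1.871

s = 1.871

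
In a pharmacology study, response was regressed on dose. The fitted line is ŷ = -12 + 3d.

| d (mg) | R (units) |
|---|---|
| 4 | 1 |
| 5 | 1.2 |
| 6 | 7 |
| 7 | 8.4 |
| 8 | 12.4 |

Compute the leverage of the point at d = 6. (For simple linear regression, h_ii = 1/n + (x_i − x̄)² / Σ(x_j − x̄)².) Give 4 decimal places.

d̄ = (4 + 5 + 6 + 7 + 8)/5 = 6
Σ(d − d̄)² = 4 + 1 + 0 + 1 + 4 = 10
h = 1/5 + (0)²/10 = 0.2 + 0 = 0.2000

h = 0.2000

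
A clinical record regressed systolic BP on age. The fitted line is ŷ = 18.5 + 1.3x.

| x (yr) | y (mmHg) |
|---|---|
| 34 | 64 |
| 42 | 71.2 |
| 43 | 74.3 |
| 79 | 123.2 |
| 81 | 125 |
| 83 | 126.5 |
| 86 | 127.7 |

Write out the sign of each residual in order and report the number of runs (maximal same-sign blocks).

4 runs

x=34: ŷ = 18.5 + 1.3·34 = 62.7; e = 64 − 62.7 = 1.3
x=42: ŷ = 18.5 + 1.3·42 = 73.1; e = 71.2 − 73.1 = -1.9
x=43: ŷ = 18.5 + 1.3·43 = 74.4; e = 74.3 − 74.4 = -0.1
x=79: ŷ = 18.5 + 1.3·79 = 121.2; e = 123.2 − 121.2 = 2
x=81: ŷ = 18.5 + 1.3·81 = 123.8; e = 125 − 123.8 = 1.2
x=83: ŷ = 18.5 + 1.3·83 = 126.4; e = 126.5 − 126.4 = 0.1
x=86: ŷ = 18.5 + 1.3·86 = 130.3; e = 127.7 − 130.3 = -2.6
Signs: + − − + + + −
Runs: +×1, −×2, +×3, −×1 → 4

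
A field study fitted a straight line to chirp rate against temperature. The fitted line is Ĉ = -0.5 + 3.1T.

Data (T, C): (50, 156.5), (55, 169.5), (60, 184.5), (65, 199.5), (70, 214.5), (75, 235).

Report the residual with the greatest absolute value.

T=50: Ĉ = -0.5 + 3.1·50 = 154.5; r = 156.5 − 154.5 = 2
T=55: Ĉ = -0.5 + 3.1·55 = 170; r = 169.5 − 170 = -0.5
T=60: Ĉ = -0.5 + 3.1·60 = 185.5; r = 184.5 − 185.5 = -1
T=65: Ĉ = -0.5 + 3.1·65 = 201; r = 199.5 − 201 = -1.5
T=70: Ĉ = -0.5 + 3.1·70 = 216.5; r = 214.5 − 216.5 = -2
T=75: Ĉ = -0.5 + 3.1·75 = 232; r = 235 − 232 = 3
Largest |r| is 3 at T = 75, residual 3.

r = 3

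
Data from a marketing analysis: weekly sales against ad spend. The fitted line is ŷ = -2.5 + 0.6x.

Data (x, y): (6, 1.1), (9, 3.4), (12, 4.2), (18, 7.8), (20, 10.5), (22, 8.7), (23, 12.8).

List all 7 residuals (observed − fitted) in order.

0, 0.5, -0.5, -0.5, 1, -2, 1.5

x=6: ŷ = -2.5 + 0.6·6 = 1.1; e = 1.1 − 1.1 = 0
x=9: ŷ = -2.5 + 0.6·9 = 2.9; e = 3.4 − 2.9 = 0.5
x=12: ŷ = -2.5 + 0.6·12 = 4.7; e = 4.2 − 4.7 = -0.5
x=18: ŷ = -2.5 + 0.6·18 = 8.3; e = 7.8 − 8.3 = -0.5
x=20: ŷ = -2.5 + 0.6·20 = 9.5; e = 10.5 − 9.5 = 1
x=22: ŷ = -2.5 + 0.6·22 = 10.7; e = 8.7 − 10.7 = -2
x=23: ŷ = -2.5 + 0.6·23 = 11.3; e = 12.8 − 11.3 = 1.5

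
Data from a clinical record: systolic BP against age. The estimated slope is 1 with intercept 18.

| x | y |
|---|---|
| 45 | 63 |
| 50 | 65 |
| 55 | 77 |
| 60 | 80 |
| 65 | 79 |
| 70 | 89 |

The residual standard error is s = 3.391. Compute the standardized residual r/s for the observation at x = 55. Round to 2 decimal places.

1.18

ŷ = 18 + 55 = 73
r = 77 − 73 = 4
r/s = 4 / 3.391 = 1.18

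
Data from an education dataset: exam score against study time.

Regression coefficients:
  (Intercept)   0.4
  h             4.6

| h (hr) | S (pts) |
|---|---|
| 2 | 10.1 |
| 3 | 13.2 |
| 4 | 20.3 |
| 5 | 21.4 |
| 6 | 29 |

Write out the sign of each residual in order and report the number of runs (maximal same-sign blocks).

h=2: ŷ = 0.4 + 4.6·2 = 9.6; e = 10.1 − 9.6 = 0.5
h=3: ŷ = 0.4 + 4.6·3 = 14.2; e = 13.2 − 14.2 = -1
h=4: ŷ = 0.4 + 4.6·4 = 18.8; e = 20.3 − 18.8 = 1.5
h=5: ŷ = 0.4 + 4.6·5 = 23.4; e = 21.4 − 23.4 = -2
h=6: ŷ = 0.4 + 4.6·6 = 28; e = 29 − 28 = 1
Signs: + − + − +
Runs: +×1, −×1, +×1, −×1, +×1 → 5

5 runs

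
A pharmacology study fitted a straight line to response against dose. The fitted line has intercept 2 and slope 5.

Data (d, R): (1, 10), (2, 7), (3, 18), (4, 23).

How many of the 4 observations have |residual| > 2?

2

d=1: R̂ = 2 + 5·1 = 7; e = 10 − 7 = 3
d=2: R̂ = 2 + 5·2 = 12; e = 7 − 12 = -5
d=3: R̂ = 2 + 5·3 = 17; e = 18 − 17 = 1
d=4: R̂ = 2 + 5·4 = 22; e = 23 − 22 = 1
|e| > 2: d=1 (|e|=3), d=2 (|e|=5) → 2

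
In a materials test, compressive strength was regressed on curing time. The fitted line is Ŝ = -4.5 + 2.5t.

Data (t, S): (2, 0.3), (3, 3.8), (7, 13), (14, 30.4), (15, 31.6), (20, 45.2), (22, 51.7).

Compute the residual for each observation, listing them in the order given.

t=2: Ŝ = -4.5 + 2.5·2 = 0.5; e = 0.3 − 0.5 = -0.2
t=3: Ŝ = -4.5 + 2.5·3 = 3; e = 3.8 − 3 = 0.8
t=7: Ŝ = -4.5 + 2.5·7 = 13; e = 13 − 13 = 0
t=14: Ŝ = -4.5 + 2.5·14 = 30.5; e = 30.4 − 30.5 = -0.1
t=15: Ŝ = -4.5 + 2.5·15 = 33; e = 31.6 − 33 = -1.4
t=20: Ŝ = -4.5 + 2.5·20 = 45.5; e = 45.2 − 45.5 = -0.3
t=22: Ŝ = -4.5 + 2.5·22 = 50.5; e = 51.7 − 50.5 = 1.2

-0.2, 0.8, 0, -0.1, -1.4, -0.3, 1.2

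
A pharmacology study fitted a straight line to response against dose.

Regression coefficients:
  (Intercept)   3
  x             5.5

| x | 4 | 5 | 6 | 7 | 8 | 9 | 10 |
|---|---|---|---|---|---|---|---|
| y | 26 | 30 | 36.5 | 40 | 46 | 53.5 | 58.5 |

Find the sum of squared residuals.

SSE = 6

x=4: ŷ = 3 + 5.5·4 = 25; r = 26 − 25 = 1
x=5: ŷ = 3 + 5.5·5 = 30.5; r = 30 − 30.5 = -0.5
x=6: ŷ = 3 + 5.5·6 = 36; r = 36.5 − 36 = 0.5
x=7: ŷ = 3 + 5.5·7 = 41.5; r = 40 − 41.5 = -1.5
x=8: ŷ = 3 + 5.5·8 = 47; r = 46 − 47 = -1
x=9: ŷ = 3 + 5.5·9 = 52.5; r = 53.5 − 52.5 = 1
x=10: ŷ = 3 + 5.5·10 = 58; r = 58.5 − 58 = 0.5
SSE = 1 + 0.25 + 0.25 + 2.25 + 1 + 1 + 0.25 = 6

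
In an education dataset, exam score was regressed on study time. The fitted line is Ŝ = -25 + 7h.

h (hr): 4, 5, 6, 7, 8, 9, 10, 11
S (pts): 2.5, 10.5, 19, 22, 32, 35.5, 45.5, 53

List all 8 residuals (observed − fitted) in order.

h=4: Ŝ = -25 + 7·4 = 3; e = 2.5 − 3 = -0.5
h=5: Ŝ = -25 + 7·5 = 10; e = 10.5 − 10 = 0.5
h=6: Ŝ = -25 + 7·6 = 17; e = 19 − 17 = 2
h=7: Ŝ = -25 + 7·7 = 24; e = 22 − 24 = -2
h=8: Ŝ = -25 + 7·8 = 31; e = 32 − 31 = 1
h=9: Ŝ = -25 + 7·9 = 38; e = 35.5 − 38 = -2.5
h=10: Ŝ = -25 + 7·10 = 45; e = 45.5 − 45 = 0.5
h=11: Ŝ = -25 + 7·11 = 52; e = 53 − 52 = 1

-0.5, 0.5, 2, -2, 1, -2.5, 0.5, 1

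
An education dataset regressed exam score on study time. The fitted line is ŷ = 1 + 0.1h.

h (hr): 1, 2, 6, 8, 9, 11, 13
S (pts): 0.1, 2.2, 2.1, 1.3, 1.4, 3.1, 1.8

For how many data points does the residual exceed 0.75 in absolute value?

3

h=1: ŷ = 1 + 0.1·1 = 1.1; r = 0.1 − 1.1 = -1
h=2: ŷ = 1 + 0.1·2 = 1.2; r = 2.2 − 1.2 = 1
h=6: ŷ = 1 + 0.1·6 = 1.6; r = 2.1 − 1.6 = 0.5
h=8: ŷ = 1 + 0.1·8 = 1.8; r = 1.3 − 1.8 = -0.5
h=9: ŷ = 1 + 0.1·9 = 1.9; r = 1.4 − 1.9 = -0.5
h=11: ŷ = 1 + 0.1·11 = 2.1; r = 3.1 − 2.1 = 1
h=13: ŷ = 1 + 0.1·13 = 2.3; r = 1.8 − 2.3 = -0.5
|r| > 0.75: h=1 (|r|=1), h=2 (|r|=1), h=11 (|r|=1) → 3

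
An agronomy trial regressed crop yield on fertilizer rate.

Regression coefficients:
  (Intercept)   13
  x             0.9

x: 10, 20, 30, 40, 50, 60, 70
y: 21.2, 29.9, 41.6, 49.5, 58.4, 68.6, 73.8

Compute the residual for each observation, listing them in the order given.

-0.8, -1.1, 1.6, 0.5, 0.4, 1.6, -2.2

x=10: ŷ = 13 + 0.9·10 = 22; e = 21.2 − 22 = -0.8
x=20: ŷ = 13 + 0.9·20 = 31; e = 29.9 − 31 = -1.1
x=30: ŷ = 13 + 0.9·30 = 40; e = 41.6 − 40 = 1.6
x=40: ŷ = 13 + 0.9·40 = 49; e = 49.5 − 49 = 0.5
x=50: ŷ = 13 + 0.9·50 = 58; e = 58.4 − 58 = 0.4
x=60: ŷ = 13 + 0.9·60 = 67; e = 68.6 − 67 = 1.6
x=70: ŷ = 13 + 0.9·70 = 76; e = 73.8 − 76 = -2.2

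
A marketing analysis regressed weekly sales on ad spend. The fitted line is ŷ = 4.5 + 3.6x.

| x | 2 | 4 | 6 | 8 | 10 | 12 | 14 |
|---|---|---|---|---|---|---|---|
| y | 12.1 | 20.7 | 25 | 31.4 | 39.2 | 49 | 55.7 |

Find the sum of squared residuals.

x=2: ŷ = 4.5 + 3.6·2 = 11.7; e = 12.1 − 11.7 = 0.4
x=4: ŷ = 4.5 + 3.6·4 = 18.9; e = 20.7 − 18.9 = 1.8
x=6: ŷ = 4.5 + 3.6·6 = 26.1; e = 25 − 26.1 = -1.1
x=8: ŷ = 4.5 + 3.6·8 = 33.3; e = 31.4 − 33.3 = -1.9
x=10: ŷ = 4.5 + 3.6·10 = 40.5; e = 39.2 − 40.5 = -1.3
x=12: ŷ = 4.5 + 3.6·12 = 47.7; e = 49 − 47.7 = 1.3
x=14: ŷ = 4.5 + 3.6·14 = 54.9; e = 55.7 − 54.9 = 0.8
SSE = 0.16 + 3.24 + 1.21 + 3.61 + 1.69 + 1.69 + 0.64 = 12.24

SSE = 12.24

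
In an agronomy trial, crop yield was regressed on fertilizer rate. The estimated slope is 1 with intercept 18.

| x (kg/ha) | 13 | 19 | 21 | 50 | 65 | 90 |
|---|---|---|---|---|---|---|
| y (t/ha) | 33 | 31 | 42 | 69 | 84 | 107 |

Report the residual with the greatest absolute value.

e = -6

x=13: ŷ = 18 + 13 = 31; e = 33 − 31 = 2
x=19: ŷ = 18 + 19 = 37; e = 31 − 37 = -6
x=21: ŷ = 18 + 21 = 39; e = 42 − 39 = 3
x=50: ŷ = 18 + 50 = 68; e = 69 − 68 = 1
x=65: ŷ = 18 + 65 = 83; e = 84 − 83 = 1
x=90: ŷ = 18 + 90 = 108; e = 107 − 108 = -1
Largest |e| is 6 at x = 19, residual -6.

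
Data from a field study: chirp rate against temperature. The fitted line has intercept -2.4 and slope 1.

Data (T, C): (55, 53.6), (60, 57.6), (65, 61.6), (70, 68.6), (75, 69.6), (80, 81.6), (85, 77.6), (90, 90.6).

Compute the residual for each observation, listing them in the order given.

T=55: ŷ = -2.4 + 55 = 52.6; r = 53.6 − 52.6 = 1
T=60: ŷ = -2.4 + 60 = 57.6; r = 57.6 − 57.6 = 0
T=65: ŷ = -2.4 + 65 = 62.6; r = 61.6 − 62.6 = -1
T=70: ŷ = -2.4 + 70 = 67.6; r = 68.6 − 67.6 = 1
T=75: ŷ = -2.4 + 75 = 72.6; r = 69.6 − 72.6 = -3
T=80: ŷ = -2.4 + 80 = 77.6; r = 81.6 − 77.6 = 4
T=85: ŷ = -2.4 + 85 = 82.6; r = 77.6 − 82.6 = -5
T=90: ŷ = -2.4 + 90 = 87.6; r = 90.6 − 87.6 = 3

1, 0, -1, 1, -3, 4, -5, 3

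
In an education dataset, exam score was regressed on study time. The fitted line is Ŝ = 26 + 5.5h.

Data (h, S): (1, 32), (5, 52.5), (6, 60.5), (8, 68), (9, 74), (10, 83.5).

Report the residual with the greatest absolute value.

e = 2.5

h=1: Ŝ = 26 + 5.5·1 = 31.5; e = 32 − 31.5 = 0.5
h=5: Ŝ = 26 + 5.5·5 = 53.5; e = 52.5 − 53.5 = -1
h=6: Ŝ = 26 + 5.5·6 = 59; e = 60.5 − 59 = 1.5
h=8: Ŝ = 26 + 5.5·8 = 70; e = 68 − 70 = -2
h=9: Ŝ = 26 + 5.5·9 = 75.5; e = 74 − 75.5 = -1.5
h=10: Ŝ = 26 + 5.5·10 = 81; e = 83.5 − 81 = 2.5
Largest |e| is 2.5 at h = 10, residual 2.5.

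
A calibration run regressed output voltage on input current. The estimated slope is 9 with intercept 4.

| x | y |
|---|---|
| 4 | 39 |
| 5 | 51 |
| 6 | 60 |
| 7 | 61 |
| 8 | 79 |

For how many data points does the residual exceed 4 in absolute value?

1

x=4: ŷ = 4 + 9·4 = 40; r = 39 − 40 = -1
x=5: ŷ = 4 + 9·5 = 49; r = 51 − 49 = 2
x=6: ŷ = 4 + 9·6 = 58; r = 60 − 58 = 2
x=7: ŷ = 4 + 9·7 = 67; r = 61 − 67 = -6
x=8: ŷ = 4 + 9·8 = 76; r = 79 − 76 = 3
|r| > 4: x=7 (|r|=6) → 1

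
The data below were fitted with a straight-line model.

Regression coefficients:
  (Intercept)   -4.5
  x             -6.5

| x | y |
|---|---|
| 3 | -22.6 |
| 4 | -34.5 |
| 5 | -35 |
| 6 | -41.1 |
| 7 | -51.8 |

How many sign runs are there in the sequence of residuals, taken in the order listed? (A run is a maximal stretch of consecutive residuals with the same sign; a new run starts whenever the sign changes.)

x=3: ŷ = -4.5 − 6.5·3 = -24; e = -22.6 − (-24) = 1.4
x=4: ŷ = -4.5 − 6.5·4 = -30.5; e = -34.5 − (-30.5) = -4
x=5: ŷ = -4.5 − 6.5·5 = -37; e = -35 − (-37) = 2
x=6: ŷ = -4.5 − 6.5·6 = -43.5; e = -41.1 − (-43.5) = 2.4
x=7: ŷ = -4.5 − 6.5·7 = -50; e = -51.8 − (-50) = -1.8
Signs: + − + + −
Runs: +×1, −×1, +×2, −×1 → 4

4 runs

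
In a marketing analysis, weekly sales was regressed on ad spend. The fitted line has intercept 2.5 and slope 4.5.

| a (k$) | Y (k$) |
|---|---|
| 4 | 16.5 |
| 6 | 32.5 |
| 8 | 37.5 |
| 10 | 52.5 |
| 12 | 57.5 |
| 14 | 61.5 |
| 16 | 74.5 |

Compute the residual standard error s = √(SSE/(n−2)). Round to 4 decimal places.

s = 3.6878

a=4: ŷ = 2.5 + 4.5·4 = 20.5; r = 16.5 − 20.5 = -4
a=6: ŷ = 2.5 + 4.5·6 = 29.5; r = 32.5 − 29.5 = 3
a=8: ŷ = 2.5 + 4.5·8 = 38.5; r = 37.5 − 38.5 = -1
a=10: ŷ = 2.5 + 4.5·10 = 47.5; r = 52.5 − 47.5 = 5
a=12: ŷ = 2.5 + 4.5·12 = 56.5; r = 57.5 − 56.5 = 1
a=14: ŷ = 2.5 + 4.5·14 = 65.5; r = 61.5 − 65.5 = -4
a=16: ŷ = 2.5 + 4.5·16 = 74.5; r = 74.5 − 74.5 = 0
SSE = 16 + 9 + 1 + 25 + 1 + 16 + 0 = 68
s = √(68/5) = √13.6 ≈ 3.6878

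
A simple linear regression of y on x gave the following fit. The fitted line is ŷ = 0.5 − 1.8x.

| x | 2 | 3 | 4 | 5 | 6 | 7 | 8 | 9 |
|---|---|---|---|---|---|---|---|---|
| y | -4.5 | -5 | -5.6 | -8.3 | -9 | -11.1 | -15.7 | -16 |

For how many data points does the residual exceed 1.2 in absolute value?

3

x=2: ŷ = 0.5 − 1.8·2 = -3.1; e = -4.5 − (-3.1) = -1.4
x=3: ŷ = 0.5 − 1.8·3 = -4.9; e = -5 − (-4.9) = -0.1
x=4: ŷ = 0.5 − 1.8·4 = -6.7; e = -5.6 − (-6.7) = 1.1
x=5: ŷ = 0.5 − 1.8·5 = -8.5; e = -8.3 − (-8.5) = 0.2
x=6: ŷ = 0.5 − 1.8·6 = -10.3; e = -9 − (-10.3) = 1.3
x=7: ŷ = 0.5 − 1.8·7 = -12.1; e = -11.1 − (-12.1) = 1
x=8: ŷ = 0.5 − 1.8·8 = -13.9; e = -15.7 − (-13.9) = -1.8
x=9: ŷ = 0.5 − 1.8·9 = -15.7; e = -16 − (-15.7) = -0.3
|e| > 1.2: x=2 (|e|=1.4), x=6 (|e|=1.3), x=8 (|e|=1.8) → 3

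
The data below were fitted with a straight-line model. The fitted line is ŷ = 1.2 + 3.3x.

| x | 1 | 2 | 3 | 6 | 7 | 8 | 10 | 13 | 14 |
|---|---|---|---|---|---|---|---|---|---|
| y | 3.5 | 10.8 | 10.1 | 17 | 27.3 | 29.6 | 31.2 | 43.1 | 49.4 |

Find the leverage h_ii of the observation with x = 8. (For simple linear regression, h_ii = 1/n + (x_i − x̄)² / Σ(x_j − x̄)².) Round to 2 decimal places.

h = 0.12

x̄ = (1 + 2 + 3 + 6 + 7 + 8 + 10 + 13 + 14)/9 = 7.11111
Σ(x − x̄)² = 37.3457 + 26.1235 + 16.9012 + 1.23457 + 0.0123457 + 0.790123 + 8.34568 + 34.679 + 47.4568 = 172.889
h = 1/9 + (0.888889)²/172.889 = 0.111111 + 0.00457012 = 0.12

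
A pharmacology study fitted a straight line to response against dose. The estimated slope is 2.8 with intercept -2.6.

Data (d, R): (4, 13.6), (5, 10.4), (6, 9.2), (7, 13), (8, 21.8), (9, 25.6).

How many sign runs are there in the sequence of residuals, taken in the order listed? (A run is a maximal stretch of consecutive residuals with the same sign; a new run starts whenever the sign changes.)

d=4: R̂ = -2.6 + 2.8·4 = 8.6; e = 13.6 − 8.6 = 5
d=5: R̂ = -2.6 + 2.8·5 = 11.4; e = 10.4 − 11.4 = -1
d=6: R̂ = -2.6 + 2.8·6 = 14.2; e = 9.2 − 14.2 = -5
d=7: R̂ = -2.6 + 2.8·7 = 17; e = 13 − 17 = -4
d=8: R̂ = -2.6 + 2.8·8 = 19.8; e = 21.8 − 19.8 = 2
d=9: R̂ = -2.6 + 2.8·9 = 22.6; e = 25.6 − 22.6 = 3
Signs: + − − − + +
Runs: +×1, −×3, +×2 → 3

3 runs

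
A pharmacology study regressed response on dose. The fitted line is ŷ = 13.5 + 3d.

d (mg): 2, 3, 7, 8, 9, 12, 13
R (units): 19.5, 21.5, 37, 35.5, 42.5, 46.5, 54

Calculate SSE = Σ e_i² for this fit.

SSE = 26.5

d=2: ŷ = 13.5 + 3·2 = 19.5; e = 19.5 − 19.5 = 0
d=3: ŷ = 13.5 + 3·3 = 22.5; e = 21.5 − 22.5 = -1
d=7: ŷ = 13.5 + 3·7 = 34.5; e = 37 − 34.5 = 2.5
d=8: ŷ = 13.5 + 3·8 = 37.5; e = 35.5 − 37.5 = -2
d=9: ŷ = 13.5 + 3·9 = 40.5; e = 42.5 − 40.5 = 2
d=12: ŷ = 13.5 + 3·12 = 49.5; e = 46.5 − 49.5 = -3
d=13: ŷ = 13.5 + 3·13 = 52.5; e = 54 − 52.5 = 1.5
SSE = 0 + 1 + 6.25 + 4 + 4 + 9 + 2.25 = 26.5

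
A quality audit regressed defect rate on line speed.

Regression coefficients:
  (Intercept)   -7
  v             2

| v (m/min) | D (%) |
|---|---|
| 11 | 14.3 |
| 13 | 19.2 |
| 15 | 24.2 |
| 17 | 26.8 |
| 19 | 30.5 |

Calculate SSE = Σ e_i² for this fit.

v=11: ŷ = -7 + 2·11 = 15; e = 14.3 − 15 = -0.7
v=13: ŷ = -7 + 2·13 = 19; e = 19.2 − 19 = 0.2
v=15: ŷ = -7 + 2·15 = 23; e = 24.2 − 23 = 1.2
v=17: ŷ = -7 + 2·17 = 27; e = 26.8 − 27 = -0.2
v=19: ŷ = -7 + 2·19 = 31; e = 30.5 − 31 = -0.5
SSE = 0.49 + 0.04 + 1.44 + 0.04 + 0.25 = 2.26

SSE = 2.26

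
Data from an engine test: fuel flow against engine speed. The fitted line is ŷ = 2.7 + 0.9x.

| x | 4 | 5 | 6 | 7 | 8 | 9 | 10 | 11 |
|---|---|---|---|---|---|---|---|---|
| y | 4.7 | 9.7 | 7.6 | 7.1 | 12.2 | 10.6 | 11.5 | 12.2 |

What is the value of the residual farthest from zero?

e = 2.5

x=4: ŷ = 2.7 + 0.9·4 = 6.3; e = 4.7 − 6.3 = -1.6
x=5: ŷ = 2.7 + 0.9·5 = 7.2; e = 9.7 − 7.2 = 2.5
x=6: ŷ = 2.7 + 0.9·6 = 8.1; e = 7.6 − 8.1 = -0.5
x=7: ŷ = 2.7 + 0.9·7 = 9; e = 7.1 − 9 = -1.9
x=8: ŷ = 2.7 + 0.9·8 = 9.9; e = 12.2 − 9.9 = 2.3
x=9: ŷ = 2.7 + 0.9·9 = 10.8; e = 10.6 − 10.8 = -0.2
x=10: ŷ = 2.7 + 0.9·10 = 11.7; e = 11.5 − 11.7 = -0.2
x=11: ŷ = 2.7 + 0.9·11 = 12.6; e = 12.2 − 12.6 = -0.4
Largest |e| is 2.5 at x = 5, residual 2.5.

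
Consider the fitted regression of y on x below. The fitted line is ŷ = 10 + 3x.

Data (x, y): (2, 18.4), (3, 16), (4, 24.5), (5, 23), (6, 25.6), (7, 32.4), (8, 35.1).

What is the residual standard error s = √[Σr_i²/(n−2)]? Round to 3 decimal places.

s = 2.605

x=2: ŷ = 10 + 3·2 = 16; r = 18.4 − 16 = 2.4
x=3: ŷ = 10 + 3·3 = 19; r = 16 − 19 = -3
x=4: ŷ = 10 + 3·4 = 22; r = 24.5 − 22 = 2.5
x=5: ŷ = 10 + 3·5 = 25; r = 23 − 25 = -2
x=6: ŷ = 10 + 3·6 = 28; r = 25.6 − 28 = -2.4
x=7: ŷ = 10 + 3·7 = 31; r = 32.4 − 31 = 1.4
x=8: ŷ = 10 + 3·8 = 34; r = 35.1 − 34 = 1.1
SSE = 5.76 + 9 + 6.25 + 4 + 5.76 + 1.96 + 1.21 = 33.94
s = √(33.94/5) = √6.788 ≈ 2.605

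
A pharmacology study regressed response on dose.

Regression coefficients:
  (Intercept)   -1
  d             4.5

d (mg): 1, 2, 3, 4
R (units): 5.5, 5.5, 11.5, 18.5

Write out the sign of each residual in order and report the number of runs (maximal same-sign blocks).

3 runs

d=1: R̂ = -1 + 4.5·1 = 3.5; e = 5.5 − 3.5 = 2
d=2: R̂ = -1 + 4.5·2 = 8; e = 5.5 − 8 = -2.5
d=3: R̂ = -1 + 4.5·3 = 12.5; e = 11.5 − 12.5 = -1
d=4: R̂ = -1 + 4.5·4 = 17; e = 18.5 − 17 = 1.5
Signs: + − − +
Runs: +×1, −×2, +×1 → 3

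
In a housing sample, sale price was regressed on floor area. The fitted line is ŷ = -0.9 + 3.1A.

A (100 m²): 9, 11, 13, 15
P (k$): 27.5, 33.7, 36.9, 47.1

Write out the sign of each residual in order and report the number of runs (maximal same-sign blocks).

3 runs

A=9: ŷ = -0.9 + 3.1·9 = 27; e = 27.5 − 27 = 0.5
A=11: ŷ = -0.9 + 3.1·11 = 33.2; e = 33.7 − 33.2 = 0.5
A=13: ŷ = -0.9 + 3.1·13 = 39.4; e = 36.9 − 39.4 = -2.5
A=15: ŷ = -0.9 + 3.1·15 = 45.6; e = 47.1 − 45.6 = 1.5
Signs: + + − +
Runs: +×2, −×1, +×1 → 3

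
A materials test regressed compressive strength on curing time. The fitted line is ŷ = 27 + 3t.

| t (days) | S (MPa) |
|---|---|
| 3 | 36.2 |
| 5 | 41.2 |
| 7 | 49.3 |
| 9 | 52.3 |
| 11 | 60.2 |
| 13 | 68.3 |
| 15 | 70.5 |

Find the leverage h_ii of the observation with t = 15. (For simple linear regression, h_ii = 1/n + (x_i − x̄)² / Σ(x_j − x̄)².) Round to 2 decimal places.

h = 0.46

t̄ = (3 + 5 + 7 + 9 + 11 + 13 + 15)/7 = 9
Σ(t − t̄)² = 36 + 16 + 4 + 0 + 4 + 16 + 36 = 112
h = 1/7 + (6)²/112 = 0.142857 + 0.321429 = 0.46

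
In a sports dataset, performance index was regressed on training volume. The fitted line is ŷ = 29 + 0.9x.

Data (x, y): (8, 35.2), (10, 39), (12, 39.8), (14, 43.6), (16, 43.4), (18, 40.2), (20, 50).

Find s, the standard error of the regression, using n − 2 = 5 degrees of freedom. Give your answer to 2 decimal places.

s = 2.83

x=8: ŷ = 29 + 0.9·8 = 36.2; e = 35.2 − 36.2 = -1
x=10: ŷ = 29 + 0.9·10 = 38; e = 39 − 38 = 1
x=12: ŷ = 29 + 0.9·12 = 39.8; e = 39.8 − 39.8 = 0
x=14: ŷ = 29 + 0.9·14 = 41.6; e = 43.6 − 41.6 = 2
x=16: ŷ = 29 + 0.9·16 = 43.4; e = 43.4 − 43.4 = 0
x=18: ŷ = 29 + 0.9·18 = 45.2; e = 40.2 − 45.2 = -5
x=20: ŷ = 29 + 0.9·20 = 47; e = 50 − 47 = 3
SSE = 1 + 1 + 0 + 4 + 0 + 25 + 9 = 40
s = √(40/5) = √8 ≈ 2.83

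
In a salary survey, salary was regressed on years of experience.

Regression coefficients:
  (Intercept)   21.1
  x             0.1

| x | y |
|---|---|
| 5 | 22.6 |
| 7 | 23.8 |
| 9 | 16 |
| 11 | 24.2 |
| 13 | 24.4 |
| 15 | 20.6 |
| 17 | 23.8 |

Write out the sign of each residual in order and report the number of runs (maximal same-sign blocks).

x=5: ŷ = 21.1 + 0.1·5 = 21.6; r = 22.6 − 21.6 = 1
x=7: ŷ = 21.1 + 0.1·7 = 21.8; r = 23.8 − 21.8 = 2
x=9: ŷ = 21.1 + 0.1·9 = 22; r = 16 − 22 = -6
x=11: ŷ = 21.1 + 0.1·11 = 22.2; r = 24.2 − 22.2 = 2
x=13: ŷ = 21.1 + 0.1·13 = 22.4; r = 24.4 − 22.4 = 2
x=15: ŷ = 21.1 + 0.1·15 = 22.6; r = 20.6 − 22.6 = -2
x=17: ŷ = 21.1 + 0.1·17 = 22.8; r = 23.8 − 22.8 = 1
Signs: + + − + + − +
Runs: +×2, −×1, +×2, −×1, +×1 → 5

5 runs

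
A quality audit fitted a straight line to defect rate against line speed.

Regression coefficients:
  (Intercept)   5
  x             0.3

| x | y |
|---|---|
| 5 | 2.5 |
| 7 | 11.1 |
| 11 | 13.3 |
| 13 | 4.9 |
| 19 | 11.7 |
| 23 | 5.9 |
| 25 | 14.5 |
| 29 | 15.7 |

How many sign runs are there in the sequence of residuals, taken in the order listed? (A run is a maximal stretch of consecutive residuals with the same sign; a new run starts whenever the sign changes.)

6 runs

x=5: ŷ = 5 + 0.3·5 = 6.5; r = 2.5 − 6.5 = -4
x=7: ŷ = 5 + 0.3·7 = 7.1; r = 11.1 − 7.1 = 4
x=11: ŷ = 5 + 0.3·11 = 8.3; r = 13.3 − 8.3 = 5
x=13: ŷ = 5 + 0.3·13 = 8.9; r = 4.9 − 8.9 = -4
x=19: ŷ = 5 + 0.3·19 = 10.7; r = 11.7 − 10.7 = 1
x=23: ŷ = 5 + 0.3·23 = 11.9; r = 5.9 − 11.9 = -6
x=25: ŷ = 5 + 0.3·25 = 12.5; r = 14.5 − 12.5 = 2
x=29: ŷ = 5 + 0.3·29 = 13.7; r = 15.7 − 13.7 = 2
Signs: − + + − + − + +
Runs: −×1, +×2, −×1, +×1, −×1, +×2 → 6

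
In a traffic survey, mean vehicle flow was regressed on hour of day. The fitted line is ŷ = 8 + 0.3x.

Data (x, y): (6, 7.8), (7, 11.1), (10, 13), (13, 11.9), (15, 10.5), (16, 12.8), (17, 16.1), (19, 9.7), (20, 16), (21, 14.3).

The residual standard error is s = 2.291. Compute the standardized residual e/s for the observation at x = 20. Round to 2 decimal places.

0.87

ŷ = 8 + 0.3·20 = 14
e = 16 − 14 = 2
e/s = 2 / 2.291 = 0.87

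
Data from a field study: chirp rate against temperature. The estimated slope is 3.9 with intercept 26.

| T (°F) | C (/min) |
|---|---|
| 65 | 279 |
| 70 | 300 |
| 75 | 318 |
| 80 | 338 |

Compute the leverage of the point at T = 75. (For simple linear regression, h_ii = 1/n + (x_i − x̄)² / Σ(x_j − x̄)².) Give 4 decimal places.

h = 0.3000

T̄ = (65 + 70 + 75 + 80)/4 = 72.5
Σ(T − T̄)² = 56.25 + 6.25 + 6.25 + 56.25 = 125
h = 1/4 + (2.5)²/125 = 0.25 + 0.05 = 0.3000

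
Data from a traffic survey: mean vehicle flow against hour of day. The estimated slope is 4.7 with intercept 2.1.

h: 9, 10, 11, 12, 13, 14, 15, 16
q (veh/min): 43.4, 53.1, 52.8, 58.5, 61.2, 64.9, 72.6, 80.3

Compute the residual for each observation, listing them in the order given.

-1, 4, -1, 0, -2, -3, 0, 3

h=9: q̂ = 2.1 + 4.7·9 = 44.4; e = 43.4 − 44.4 = -1
h=10: q̂ = 2.1 + 4.7·10 = 49.1; e = 53.1 − 49.1 = 4
h=11: q̂ = 2.1 + 4.7·11 = 53.8; e = 52.8 − 53.8 = -1
h=12: q̂ = 2.1 + 4.7·12 = 58.5; e = 58.5 − 58.5 = 0
h=13: q̂ = 2.1 + 4.7·13 = 63.2; e = 61.2 − 63.2 = -2
h=14: q̂ = 2.1 + 4.7·14 = 67.9; e = 64.9 − 67.9 = -3
h=15: q̂ = 2.1 + 4.7·15 = 72.6; e = 72.6 − 72.6 = 0
h=16: q̂ = 2.1 + 4.7·16 = 77.3; e = 80.3 − 77.3 = 3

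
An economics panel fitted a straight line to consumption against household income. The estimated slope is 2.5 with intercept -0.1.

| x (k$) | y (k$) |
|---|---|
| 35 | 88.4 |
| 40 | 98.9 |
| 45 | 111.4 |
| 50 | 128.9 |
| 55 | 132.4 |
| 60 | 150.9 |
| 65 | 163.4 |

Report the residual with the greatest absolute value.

x=35: ŷ = -0.1 + 2.5·35 = 87.4; e = 88.4 − 87.4 = 1
x=40: ŷ = -0.1 + 2.5·40 = 99.9; e = 98.9 − 99.9 = -1
x=45: ŷ = -0.1 + 2.5·45 = 112.4; e = 111.4 − 112.4 = -1
x=50: ŷ = -0.1 + 2.5·50 = 124.9; e = 128.9 − 124.9 = 4
x=55: ŷ = -0.1 + 2.5·55 = 137.4; e = 132.4 − 137.4 = -5
x=60: ŷ = -0.1 + 2.5·60 = 149.9; e = 150.9 − 149.9 = 1
x=65: ŷ = -0.1 + 2.5·65 = 162.4; e = 163.4 − 162.4 = 1
Largest |e| is 5 at x = 55, residual -5.

e = -5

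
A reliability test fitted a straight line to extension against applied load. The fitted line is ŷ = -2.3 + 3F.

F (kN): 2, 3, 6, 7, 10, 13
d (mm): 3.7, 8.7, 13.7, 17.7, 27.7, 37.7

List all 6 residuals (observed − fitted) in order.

0, 2, -2, -1, 0, 1

F=2: ŷ = -2.3 + 3·2 = 3.7; r = 3.7 − 3.7 = 0
F=3: ŷ = -2.3 + 3·3 = 6.7; r = 8.7 − 6.7 = 2
F=6: ŷ = -2.3 + 3·6 = 15.7; r = 13.7 − 15.7 = -2
F=7: ŷ = -2.3 + 3·7 = 18.7; r = 17.7 − 18.7 = -1
F=10: ŷ = -2.3 + 3·10 = 27.7; r = 27.7 − 27.7 = 0
F=13: ŷ = -2.3 + 3·13 = 36.7; r = 37.7 − 36.7 = 1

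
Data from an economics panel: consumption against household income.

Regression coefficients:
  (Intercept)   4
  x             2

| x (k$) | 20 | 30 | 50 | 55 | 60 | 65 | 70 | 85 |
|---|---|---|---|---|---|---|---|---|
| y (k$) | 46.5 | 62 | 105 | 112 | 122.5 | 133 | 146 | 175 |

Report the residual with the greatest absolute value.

r = 2.5

x=20: ŷ = 4 + 2·20 = 44; r = 46.5 − 44 = 2.5
x=30: ŷ = 4 + 2·30 = 64; r = 62 − 64 = -2
x=50: ŷ = 4 + 2·50 = 104; r = 105 − 104 = 1
x=55: ŷ = 4 + 2·55 = 114; r = 112 − 114 = -2
x=60: ŷ = 4 + 2·60 = 124; r = 122.5 − 124 = -1.5
x=65: ŷ = 4 + 2·65 = 134; r = 133 − 134 = -1
x=70: ŷ = 4 + 2·70 = 144; r = 146 − 144 = 2
x=85: ŷ = 4 + 2·85 = 174; r = 175 − 174 = 1
Largest |r| is 2.5 at x = 20, residual 2.5.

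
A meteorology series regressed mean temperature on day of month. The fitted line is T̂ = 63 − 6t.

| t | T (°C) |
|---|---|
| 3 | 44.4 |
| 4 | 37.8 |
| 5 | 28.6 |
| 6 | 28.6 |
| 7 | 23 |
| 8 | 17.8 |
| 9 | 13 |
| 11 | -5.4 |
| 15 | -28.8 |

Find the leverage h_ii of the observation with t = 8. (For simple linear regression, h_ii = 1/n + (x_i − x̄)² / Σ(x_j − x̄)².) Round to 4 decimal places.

h = 0.1129

t̄ = (3 + 4 + 5 + 6 + 7 + 8 + 9 + 11 + 15)/9 = 7.55556
Σ(t − t̄)² = 20.7531 + 12.642 + 6.53086 + 2.41975 + 0.308642 + 0.197531 + 2.08642 + 11.8642 + 55.4198 = 112.222
h = 1/9 + (0.444444)²/112.222 = 0.111111 + 0.00176018 = 0.1129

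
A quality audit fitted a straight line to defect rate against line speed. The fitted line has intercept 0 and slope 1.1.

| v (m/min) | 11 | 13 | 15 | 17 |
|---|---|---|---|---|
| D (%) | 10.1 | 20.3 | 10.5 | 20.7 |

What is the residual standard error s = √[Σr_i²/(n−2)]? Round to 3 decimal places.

v=11: D̂ = 1.1·11 = 12.1; r = 10.1 − 12.1 = -2
v=13: D̂ = 1.1·13 = 14.3; r = 20.3 − 14.3 = 6
v=15: D̂ = 1.1·15 = 16.5; r = 10.5 − 16.5 = -6
v=17: D̂ = 1.1·17 = 18.7; r = 20.7 − 18.7 = 2
SSE = 4 + 36 + 36 + 4 = 80
s = √(80/2) = √40 ≈ 6.325

s = 6.325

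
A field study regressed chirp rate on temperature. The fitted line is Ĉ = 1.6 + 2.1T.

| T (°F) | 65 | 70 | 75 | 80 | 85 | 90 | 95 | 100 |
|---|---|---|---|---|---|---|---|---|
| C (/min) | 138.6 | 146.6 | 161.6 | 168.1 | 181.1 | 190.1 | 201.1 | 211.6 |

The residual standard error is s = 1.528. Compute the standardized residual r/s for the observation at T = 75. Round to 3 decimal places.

Ĉ = 1.6 + 2.1·75 = 159.1
r = 161.6 − 159.1 = 2.5
r/s = 2.5 / 1.528 = 1.636

1.636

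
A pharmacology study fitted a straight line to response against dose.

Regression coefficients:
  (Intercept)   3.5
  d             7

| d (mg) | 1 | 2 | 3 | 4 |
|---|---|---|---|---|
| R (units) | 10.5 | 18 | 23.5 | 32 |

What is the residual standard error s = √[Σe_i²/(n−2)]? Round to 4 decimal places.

d=1: ŷ = 3.5 + 7·1 = 10.5; e = 10.5 − 10.5 = 0
d=2: ŷ = 3.5 + 7·2 = 17.5; e = 18 − 17.5 = 0.5
d=3: ŷ = 3.5 + 7·3 = 24.5; e = 23.5 − 24.5 = -1
d=4: ŷ = 3.5 + 7·4 = 31.5; e = 32 − 31.5 = 0.5
SSE = 0 + 0.25 + 1 + 0.25 = 1.5
s = √(1.5/2) = √0.75 ≈ 0.8660

s = 0.8660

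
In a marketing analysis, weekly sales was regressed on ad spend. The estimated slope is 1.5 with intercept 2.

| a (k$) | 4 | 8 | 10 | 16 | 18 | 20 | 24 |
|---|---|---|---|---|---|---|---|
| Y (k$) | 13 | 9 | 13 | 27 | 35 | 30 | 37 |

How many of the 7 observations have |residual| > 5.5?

1

a=4: Ŷ = 2 + 1.5·4 = 8; e = 13 − 8 = 5
a=8: Ŷ = 2 + 1.5·8 = 14; e = 9 − 14 = -5
a=10: Ŷ = 2 + 1.5·10 = 17; e = 13 − 17 = -4
a=16: Ŷ = 2 + 1.5·16 = 26; e = 27 − 26 = 1
a=18: Ŷ = 2 + 1.5·18 = 29; e = 35 − 29 = 6
a=20: Ŷ = 2 + 1.5·20 = 32; e = 30 − 32 = -2
a=24: Ŷ = 2 + 1.5·24 = 38; e = 37 − 38 = -1
|e| > 5.5: a=18 (|e|=6) → 1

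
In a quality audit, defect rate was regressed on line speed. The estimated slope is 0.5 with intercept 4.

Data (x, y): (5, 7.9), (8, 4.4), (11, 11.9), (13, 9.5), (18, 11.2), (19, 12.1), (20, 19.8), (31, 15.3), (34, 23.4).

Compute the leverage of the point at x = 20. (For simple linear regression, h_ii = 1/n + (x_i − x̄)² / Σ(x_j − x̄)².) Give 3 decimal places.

x̄ = (5 + 8 + 11 + 13 + 18 + 19 + 20 + 31 + 34)/9 = 17.6667
Σ(x − x̄)² = 160.444 + 93.4444 + 44.4444 + 21.7778 + 0.111111 + 1.77778 + 5.44444 + 177.778 + 266.778 = 772
h = 1/9 + (2.33333)²/772 = 0.111111 + 0.00705239 = 0.118

h = 0.118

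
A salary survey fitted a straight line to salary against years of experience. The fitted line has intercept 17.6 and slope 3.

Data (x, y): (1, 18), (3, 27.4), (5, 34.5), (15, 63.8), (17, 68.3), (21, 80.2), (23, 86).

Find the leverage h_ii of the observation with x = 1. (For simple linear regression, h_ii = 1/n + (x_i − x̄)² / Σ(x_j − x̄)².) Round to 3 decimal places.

h = 0.398

x̄ = (1 + 3 + 5 + 15 + 17 + 21 + 23)/7 = 12.1429
Σ(x − x̄)² = 124.163 + 83.5918 + 51.0204 + 8.16327 + 23.5918 + 78.449 + 117.878 = 486.857
h = 1/7 + (-11.1429)²/486.857 = 0.142857 + 0.25503 = 0.398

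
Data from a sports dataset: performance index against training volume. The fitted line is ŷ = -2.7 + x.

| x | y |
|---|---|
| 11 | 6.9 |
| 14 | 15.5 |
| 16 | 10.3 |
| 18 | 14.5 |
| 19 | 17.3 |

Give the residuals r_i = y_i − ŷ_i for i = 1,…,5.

x=11: ŷ = -2.7 + 11 = 8.3; r = 6.9 − 8.3 = -1.4
x=14: ŷ = -2.7 + 14 = 11.3; r = 15.5 − 11.3 = 4.2
x=16: ŷ = -2.7 + 16 = 13.3; r = 10.3 − 13.3 = -3
x=18: ŷ = -2.7 + 18 = 15.3; r = 14.5 − 15.3 = -0.8
x=19: ŷ = -2.7 + 19 = 16.3; r = 17.3 − 16.3 = 1

-1.4, 4.2, -3, -0.8, 1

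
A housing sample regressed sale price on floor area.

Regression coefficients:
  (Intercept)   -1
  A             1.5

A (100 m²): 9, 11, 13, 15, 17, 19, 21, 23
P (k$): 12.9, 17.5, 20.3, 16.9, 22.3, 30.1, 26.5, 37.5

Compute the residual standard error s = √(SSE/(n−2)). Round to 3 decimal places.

A=9: ŷ = -1 + 1.5·9 = 12.5; e = 12.9 − 12.5 = 0.4
A=11: ŷ = -1 + 1.5·11 = 15.5; e = 17.5 − 15.5 = 2
A=13: ŷ = -1 + 1.5·13 = 18.5; e = 20.3 − 18.5 = 1.8
A=15: ŷ = -1 + 1.5·15 = 21.5; e = 16.9 − 21.5 = -4.6
A=17: ŷ = -1 + 1.5·17 = 24.5; e = 22.3 − 24.5 = -2.2
A=19: ŷ = -1 + 1.5·19 = 27.5; e = 30.1 − 27.5 = 2.6
A=21: ŷ = -1 + 1.5·21 = 30.5; e = 26.5 − 30.5 = -4
A=23: ŷ = -1 + 1.5·23 = 33.5; e = 37.5 − 33.5 = 4
SSE = 0.16 + 4 + 3.24 + 21.16 + 4.84 + 6.76 + 16 + 16 = 72.16
s = √(72.16/6) = √12.0267 ≈ 3.468

s = 3.468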